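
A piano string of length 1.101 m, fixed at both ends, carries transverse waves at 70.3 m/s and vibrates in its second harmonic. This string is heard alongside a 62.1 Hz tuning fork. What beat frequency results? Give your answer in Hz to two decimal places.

1.75 Hz

For a string fixed at both ends, f_n = n·v/(2L) = 2·70.3/(2·1.101) = 63.8510 Hz.
f_beat = |63.8510 − 62.1| = 1.75 Hz.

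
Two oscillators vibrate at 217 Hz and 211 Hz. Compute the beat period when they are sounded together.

0.167 s

f_beat = |217 − 211| = 6 Hz.
Beat period T = 1 / f_beat = 1 / 6 s.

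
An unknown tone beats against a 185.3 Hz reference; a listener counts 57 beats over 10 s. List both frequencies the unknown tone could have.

Beat frequency = 57/10 = 5.7 Hz.
|f − 185.3| = 5.7, so f = 185.3 ± 5.7.

179.6 Hz or 191 Hz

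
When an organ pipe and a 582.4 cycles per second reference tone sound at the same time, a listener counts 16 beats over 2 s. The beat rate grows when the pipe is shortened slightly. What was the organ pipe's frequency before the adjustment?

Beat frequency = 16/2 = 8 Hz.
|f − 582.4| = 8, so the organ pipe was at either 574.4 Hz or 590.4 Hz.
A shorter pipe has a higher fundamental; the adjustment raises the organ pipe's frequency.
The beat rate rose, so the adjustment moved the organ pipe further from 582.4 Hz — it was already above the reference.

590.4 Hz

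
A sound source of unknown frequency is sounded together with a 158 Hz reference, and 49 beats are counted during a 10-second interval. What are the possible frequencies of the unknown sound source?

153.1 Hz or 162.9 Hz

Beat frequency = 49/10 = 4.9 Hz.
|f − 158| = 4.9, so f = 158 ± 4.9.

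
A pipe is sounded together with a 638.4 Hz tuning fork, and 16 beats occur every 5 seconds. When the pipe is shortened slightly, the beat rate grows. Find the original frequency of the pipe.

Beat frequency = 16/5 = 3.2 Hz.
|f − 638.4| = 3.2, so the pipe was at either 635.2 Hz or 641.6 Hz.
A shorter pipe has a higher fundamental; the adjustment raises the pipe's frequency.
The beat rate rose, so the adjustment moved the pipe further from 638.4 Hz — it was already above the reference.

641.6 Hz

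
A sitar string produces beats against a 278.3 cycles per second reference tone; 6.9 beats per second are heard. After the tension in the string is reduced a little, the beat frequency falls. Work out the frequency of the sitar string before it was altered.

|f − 278.3| = 6.9, so the sitar string was at either 271.4 Hz or 285.2 Hz.
Lower tension means lower frequency; the adjustment lowers the sitar string's frequency.
The beat rate fell, so the adjustment moved the sitar string toward 278.3 Hz — it must have started above the reference.

285.2 Hz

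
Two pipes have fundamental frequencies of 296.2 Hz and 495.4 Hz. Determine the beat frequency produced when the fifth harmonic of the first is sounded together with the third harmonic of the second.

Fifth harmonic of the first: 5·296.2 = 1481.0 Hz.
Third harmonic of the second: 3·495.4 = 1486.2 Hz.
f_beat = |1481.0 − 1486.2| = 5.2 Hz.

5.2 Hz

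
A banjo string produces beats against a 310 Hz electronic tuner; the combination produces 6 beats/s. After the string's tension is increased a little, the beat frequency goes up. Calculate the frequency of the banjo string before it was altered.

316 Hz

|f − 310| = 6, so the banjo string was at either 304 Hz or 316 Hz.
Higher tension means higher frequency; the adjustment raises the banjo string's frequency.
The beat rate rose, so the adjustment moved the banjo string further from 310 Hz — it was already above the reference.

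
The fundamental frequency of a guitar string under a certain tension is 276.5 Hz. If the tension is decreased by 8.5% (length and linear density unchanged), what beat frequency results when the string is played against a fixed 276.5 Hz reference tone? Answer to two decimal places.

For a string, f ∝ √T, so the new frequency is 276.5·√0.915 = 264.4878 Hz.
f_beat = |264.4878 − 276.5| = 12.01 Hz.

12.01 Hz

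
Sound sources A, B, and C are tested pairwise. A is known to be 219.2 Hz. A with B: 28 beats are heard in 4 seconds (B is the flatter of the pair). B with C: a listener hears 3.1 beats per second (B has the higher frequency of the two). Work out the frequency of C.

209.1 Hz

A–B: Beat frequency = 28/4 = 7 Hz.
B is below A, so f_B = 219.2 − 7 = 212.2 Hz.
C is below B, so f_C = 212.2 − 3.1 = 209.1 Hz.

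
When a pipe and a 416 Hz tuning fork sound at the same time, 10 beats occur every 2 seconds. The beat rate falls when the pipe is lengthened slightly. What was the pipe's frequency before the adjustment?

421 Hz

Beat frequency = 10/2 = 5 Hz.
|f − 416| = 5, so the pipe was at either 411 Hz or 421 Hz.
A longer pipe has a lower fundamental; the adjustment lowers the pipe's frequency.
The beat rate fell, so the adjustment moved the pipe toward 416 Hz — it must have started above the reference.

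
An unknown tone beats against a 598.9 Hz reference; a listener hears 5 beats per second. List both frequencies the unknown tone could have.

593.9 Hz or 603.9 Hz

|f − 598.9| = 5, so f = 598.9 ± 5.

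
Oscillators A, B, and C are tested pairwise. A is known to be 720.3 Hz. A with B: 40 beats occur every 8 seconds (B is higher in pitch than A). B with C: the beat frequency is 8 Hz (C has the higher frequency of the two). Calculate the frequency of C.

733.3 Hz

A–B: Beat frequency = 40/8 = 5 Hz.
B is above A, so f_B = 720.3 + 5 = 725.3 Hz.
C is above B, so f_C = 725.3 + 8 = 733.3 Hz.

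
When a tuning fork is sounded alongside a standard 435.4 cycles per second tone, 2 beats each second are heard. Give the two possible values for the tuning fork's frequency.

433.4 Hz or 437.4 Hz

|f − 435.4| = 2, so f = 435.4 ± 2.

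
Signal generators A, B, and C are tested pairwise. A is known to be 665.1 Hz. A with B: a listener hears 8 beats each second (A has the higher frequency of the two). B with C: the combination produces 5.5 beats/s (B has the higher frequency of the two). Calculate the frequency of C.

B is below A, so f_B = 665.1 − 8 = 657.1 Hz.
C is below B, so f_C = 657.1 − 5.5 = 651.6 Hz.

651.6 Hz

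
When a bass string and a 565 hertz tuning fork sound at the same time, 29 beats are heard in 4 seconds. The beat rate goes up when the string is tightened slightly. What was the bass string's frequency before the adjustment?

572.25 Hz

Beat frequency = 29/4 = 7.25 Hz.
|f − 565| = 7.25, so the bass string was at either 557.75 Hz or 572.25 Hz.
Increasing tension raises a string's frequency; the adjustment raises the bass string's frequency.
The beat rate rose, so the adjustment moved the bass string further from 565 Hz — it was already above the reference.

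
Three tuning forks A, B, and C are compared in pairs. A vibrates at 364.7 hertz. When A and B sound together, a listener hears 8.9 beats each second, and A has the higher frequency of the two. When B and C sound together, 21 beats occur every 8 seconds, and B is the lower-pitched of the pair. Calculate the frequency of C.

358.425 Hz

B is below A, so f_B = 364.7 − 8.9 = 355.8 Hz.
B–C: Beat frequency = 21/8 = 2.625 Hz.
C is above B, so f_C = 355.8 + 2.625 = 358.425 Hz.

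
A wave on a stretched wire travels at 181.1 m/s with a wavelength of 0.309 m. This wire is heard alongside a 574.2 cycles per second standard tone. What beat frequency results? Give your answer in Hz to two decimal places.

11.88 Hz

Source frequency f = v/λ = 181.1/0.309 = 586.0841 Hz.
f_beat = |586.0841 − 574.2| = 11.88 Hz.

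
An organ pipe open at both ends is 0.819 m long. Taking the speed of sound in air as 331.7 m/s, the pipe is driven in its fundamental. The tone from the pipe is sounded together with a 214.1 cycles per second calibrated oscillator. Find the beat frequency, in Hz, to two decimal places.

Open pipe: f_n = n·v/(2L) = 1·331.7/(2·0.819) = 202.5031 Hz.
f_beat = |202.5031 − 214.1| = 11.60 Hz.

11.60 Hz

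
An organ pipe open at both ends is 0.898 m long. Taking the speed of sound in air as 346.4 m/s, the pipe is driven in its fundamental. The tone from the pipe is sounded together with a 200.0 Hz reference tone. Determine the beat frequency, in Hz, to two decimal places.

Open pipe: f_n = n·v/(2L) = 1·346.4/(2·0.898) = 192.8731 Hz.
f_beat = |192.8731 − 200.0| = 7.13 Hz.

7.13 Hz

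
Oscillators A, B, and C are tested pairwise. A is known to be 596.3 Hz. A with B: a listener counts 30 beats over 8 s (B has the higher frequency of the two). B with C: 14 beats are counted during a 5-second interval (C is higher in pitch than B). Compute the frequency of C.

A–B: Beat frequency = 30/8 = 3.75 Hz.
B is above A, so f_B = 596.3 + 3.75 = 600.05 Hz.
B–C: Beat frequency = 14/5 = 2.8 Hz.
C is above B, so f_C = 600.05 + 2.8 = 602.85 Hz.

602.85 Hz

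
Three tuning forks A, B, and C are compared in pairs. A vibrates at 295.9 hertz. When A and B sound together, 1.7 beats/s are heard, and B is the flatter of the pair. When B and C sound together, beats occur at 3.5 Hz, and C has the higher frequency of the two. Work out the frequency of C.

297.7 Hz

B is below A, so f_B = 295.9 − 1.7 = 294.2 Hz.
C is above B, so f_C = 294.2 + 3.5 = 297.7 Hz.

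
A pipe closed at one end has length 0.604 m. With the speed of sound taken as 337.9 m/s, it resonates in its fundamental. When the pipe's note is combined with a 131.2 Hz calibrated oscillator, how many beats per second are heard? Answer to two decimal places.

8.66 Hz

Closed pipe (odd harmonics): f_n = n·v/(4L) = 1·337.9/(4·0.604) = 139.8593 Hz.
f_beat = |139.8593 − 131.2| = 8.66 Hz.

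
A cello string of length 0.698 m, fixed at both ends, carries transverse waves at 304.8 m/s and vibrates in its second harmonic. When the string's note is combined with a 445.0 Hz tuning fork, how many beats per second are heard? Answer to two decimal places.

8.32 Hz

For a string fixed at both ends, f_n = n·v/(2L) = 2·304.8/(2·0.698) = 436.6762 Hz.
f_beat = |436.6762 − 445.0| = 8.32 Hz.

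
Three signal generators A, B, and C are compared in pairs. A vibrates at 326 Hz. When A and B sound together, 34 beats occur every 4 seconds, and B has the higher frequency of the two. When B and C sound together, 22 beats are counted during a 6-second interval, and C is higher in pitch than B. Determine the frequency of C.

338.1667 Hz

A–B: Beat frequency = 34/4 = 8.5 Hz.
B is above A, so f_B = 326 + 8.5 = 334.5 Hz.
B–C: Beat frequency = 22/6 = 3.6667 Hz.
C is above B, so f_C = 334.5 + 3.6667 = 338.1667 Hz.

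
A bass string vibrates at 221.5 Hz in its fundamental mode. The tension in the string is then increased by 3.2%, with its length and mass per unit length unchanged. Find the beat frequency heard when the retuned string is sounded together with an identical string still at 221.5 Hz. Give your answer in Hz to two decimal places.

For a string, f ∝ √T, so the new frequency is 221.5·√1.032 = 225.0161 Hz.
f_beat = |225.0161 − 221.5| = 3.52 Hz.

3.52 Hz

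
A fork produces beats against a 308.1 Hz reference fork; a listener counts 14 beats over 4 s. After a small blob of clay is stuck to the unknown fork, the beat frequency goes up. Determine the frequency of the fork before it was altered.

Beat frequency = 14/4 = 3.5 Hz.
|f − 308.1| = 3.5, so the fork was at either 304.6 Hz or 311.6 Hz.
Adding mass to a fork lowers its frequency; the adjustment lowers the fork's frequency.
The beat rate rose, so the adjustment moved the fork further from 308.1 Hz — it was already below the reference.

304.6 Hz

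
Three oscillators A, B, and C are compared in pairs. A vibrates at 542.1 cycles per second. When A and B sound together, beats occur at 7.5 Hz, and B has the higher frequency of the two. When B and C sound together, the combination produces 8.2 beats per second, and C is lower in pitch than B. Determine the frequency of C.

541.4 Hz

B is above A, so f_B = 542.1 + 7.5 = 549.6 Hz.
C is below B, so f_C = 549.6 − 8.2 = 541.4 Hz.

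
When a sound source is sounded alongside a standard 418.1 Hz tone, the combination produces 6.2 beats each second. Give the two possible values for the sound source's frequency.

411.9 Hz or 424.3 Hz

|f − 418.1| = 6.2, so f = 418.1 ± 6.2.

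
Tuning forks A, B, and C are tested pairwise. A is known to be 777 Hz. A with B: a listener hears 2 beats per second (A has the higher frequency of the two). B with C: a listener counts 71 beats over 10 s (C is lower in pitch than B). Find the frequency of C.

767.9 Hz

B is below A, so f_B = 777 − 2 = 775 Hz.
B–C: Beat frequency = 71/10 = 7.1 Hz.
C is below B, so f_C = 775 − 7.1 = 767.9 Hz.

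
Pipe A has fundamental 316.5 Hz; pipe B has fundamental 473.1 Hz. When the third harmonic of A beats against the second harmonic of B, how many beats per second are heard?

Third harmonic of the first: 3·316.5 = 949.5 Hz.
Second harmonic of the second: 2·473.1 = 946.2 Hz.
f_beat = |949.5 − 946.2| = 3.3 Hz.

3.3 Hz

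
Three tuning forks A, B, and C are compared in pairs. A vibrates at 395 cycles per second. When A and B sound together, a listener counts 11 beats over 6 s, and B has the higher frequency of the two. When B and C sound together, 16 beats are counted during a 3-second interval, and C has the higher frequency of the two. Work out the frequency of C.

402.1667 Hz

A–B: Beat frequency = 11/6 = 1.8333 Hz.
B is above A, so f_B = 395 + 1.8333 = 396.8333 Hz.
B–C: Beat frequency = 16/3 = 5.3333 Hz.
C is above B, so f_C = 396.8333 + 5.3333 = 402.1667 Hz.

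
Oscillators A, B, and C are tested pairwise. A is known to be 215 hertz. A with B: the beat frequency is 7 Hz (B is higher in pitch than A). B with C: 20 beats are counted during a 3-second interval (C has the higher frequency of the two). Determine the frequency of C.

B is above A, so f_B = 215 + 7 = 222 Hz.
B–C: Beat frequency = 20/3 = 6.6667 Hz.
C is above B, so f_C = 222 + 6.6667 = 228.6667 Hz.

228.6667 Hz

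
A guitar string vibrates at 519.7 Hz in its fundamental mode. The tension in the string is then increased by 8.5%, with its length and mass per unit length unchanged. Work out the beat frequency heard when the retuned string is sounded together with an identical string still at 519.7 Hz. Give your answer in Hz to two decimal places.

For a string, f ∝ √T, so the new frequency is 519.7·√1.085 = 541.3368 Hz.
f_beat = |541.3368 − 519.7| = 21.64 Hz.

21.64 Hz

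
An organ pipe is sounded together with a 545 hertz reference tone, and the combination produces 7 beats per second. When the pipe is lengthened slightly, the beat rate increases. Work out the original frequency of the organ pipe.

|f − 545| = 7, so the organ pipe was at either 538 Hz or 552 Hz.
A longer pipe has a lower fundamental; the adjustment lowers the organ pipe's frequency.
The beat rate rose, so the adjustment moved the organ pipe further from 545 Hz — it was already below the reference.

538 Hz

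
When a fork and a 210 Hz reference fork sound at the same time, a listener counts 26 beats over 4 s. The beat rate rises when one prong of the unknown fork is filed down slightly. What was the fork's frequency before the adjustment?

Beat frequency = 26/4 = 6.5 Hz.
|f − 210| = 6.5, so the fork was at either 203.5 Hz or 216.5 Hz.
Filing a prong removes mass and raises the fork's frequency; the adjustment raises the fork's frequency.
The beat rate rose, so the adjustment moved the fork further from 210 Hz — it was already above the reference.

216.5 Hz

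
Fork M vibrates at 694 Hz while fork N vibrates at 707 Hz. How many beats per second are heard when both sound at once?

The beat frequency equals the magnitude of the frequency difference.
|694 − 707| = 13 Hz.

13 Hz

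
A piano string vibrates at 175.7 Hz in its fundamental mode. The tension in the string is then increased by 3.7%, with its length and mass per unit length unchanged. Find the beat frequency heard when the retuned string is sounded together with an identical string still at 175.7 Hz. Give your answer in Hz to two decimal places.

For a string, f ∝ √T, so the new frequency is 175.7·√1.037 = 178.9209 Hz.
f_beat = |178.9209 − 175.7| = 3.22 Hz.

3.22 Hz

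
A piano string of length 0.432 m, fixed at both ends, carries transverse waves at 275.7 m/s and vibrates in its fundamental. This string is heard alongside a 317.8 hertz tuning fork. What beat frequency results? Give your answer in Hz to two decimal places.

1.30 Hz

For a string fixed at both ends, f_n = n·v/(2L) = 1·275.7/(2·0.432) = 319.0972 Hz.
f_beat = |319.0972 − 317.8| = 1.30 Hz.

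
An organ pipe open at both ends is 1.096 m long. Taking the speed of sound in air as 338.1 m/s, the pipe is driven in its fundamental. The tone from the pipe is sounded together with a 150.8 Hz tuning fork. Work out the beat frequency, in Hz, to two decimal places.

Open pipe: f_n = n·v/(2L) = 1·338.1/(2·1.096) = 154.2427 Hz.
f_beat = |154.2427 − 150.8| = 3.44 Hz.

3.44 Hz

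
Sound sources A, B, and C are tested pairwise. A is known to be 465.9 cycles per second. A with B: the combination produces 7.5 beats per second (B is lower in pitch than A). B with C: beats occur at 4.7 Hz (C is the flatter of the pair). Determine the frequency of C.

453.7 Hz

B is below A, so f_B = 465.9 − 7.5 = 458.4 Hz.
C is below B, so f_C = 458.4 − 4.7 = 453.7 Hz.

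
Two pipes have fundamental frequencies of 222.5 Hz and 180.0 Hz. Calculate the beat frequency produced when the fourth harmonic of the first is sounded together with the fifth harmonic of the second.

10.0 Hz

Fourth harmonic of the first: 4·222.5 = 890.0 Hz.
Fifth harmonic of the second: 5·180.0 = 900.0 Hz.
f_beat = |890.0 − 900.0| = 10.0 Hz.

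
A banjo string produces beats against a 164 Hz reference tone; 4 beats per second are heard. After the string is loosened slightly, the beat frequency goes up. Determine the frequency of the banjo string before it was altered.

160 Hz

|f − 164| = 4, so the banjo string was at either 160 Hz or 168 Hz.
Reducing tension lowers a string's frequency; the adjustment lowers the banjo string's frequency.
The beat rate rose, so the adjustment moved the banjo string further from 164 Hz — it was already below the reference.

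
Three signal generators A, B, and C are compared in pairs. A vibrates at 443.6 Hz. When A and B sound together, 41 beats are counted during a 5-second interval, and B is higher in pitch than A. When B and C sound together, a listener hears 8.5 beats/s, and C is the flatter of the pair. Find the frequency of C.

A–B: Beat frequency = 41/5 = 8.2 Hz.
B is above A, so f_B = 443.6 + 8.2 = 451.8 Hz.
C is below B, so f_C = 451.8 − 8.5 = 443.3 Hz.

443.3 Hz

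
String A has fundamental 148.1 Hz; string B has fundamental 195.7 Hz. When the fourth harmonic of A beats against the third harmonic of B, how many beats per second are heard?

5.3 Hz

Fourth harmonic of the first: 4·148.1 = 592.4 Hz.
Third harmonic of the second: 3·195.7 = 587.1 Hz.
f_beat = |592.4 − 587.1| = 5.3 Hz.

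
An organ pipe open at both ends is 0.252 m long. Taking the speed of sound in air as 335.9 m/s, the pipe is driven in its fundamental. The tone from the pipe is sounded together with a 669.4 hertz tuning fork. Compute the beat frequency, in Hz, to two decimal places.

Open pipe: f_n = n·v/(2L) = 1·335.9/(2·0.252) = 666.4683 Hz.
f_beat = |666.4683 − 669.4| = 2.93 Hz.

2.93 Hz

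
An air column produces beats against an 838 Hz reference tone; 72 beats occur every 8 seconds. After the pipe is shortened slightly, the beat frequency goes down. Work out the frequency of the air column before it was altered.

829 Hz

Beat frequency = 72/8 = 9 Hz.
|f − 838| = 9, so the air column was at either 829 Hz or 847 Hz.
A shorter pipe has a higher fundamental; the adjustment raises the air column's frequency.
The beat rate fell, so the adjustment moved the air column toward 838 Hz — it must have started below the reference.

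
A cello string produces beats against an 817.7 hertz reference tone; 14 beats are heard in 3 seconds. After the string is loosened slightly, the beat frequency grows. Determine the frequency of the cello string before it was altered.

813.0333 Hz

Beat frequency = 14/3 = 4.6667 Hz.
|f − 817.7| = 4.6667, so the cello string was at either 813.0333 Hz or 822.3667 Hz.
Reducing tension lowers a string's frequency; the adjustment lowers the cello string's frequency.
The beat rate rose, so the adjustment moved the cello string further from 817.7 Hz — it was already below the reference.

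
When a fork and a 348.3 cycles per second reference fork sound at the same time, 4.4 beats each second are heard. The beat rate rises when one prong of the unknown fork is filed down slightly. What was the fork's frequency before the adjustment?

|f − 348.3| = 4.4, so the fork was at either 343.9 Hz or 352.7 Hz.
Filing a prong removes mass and raises the fork's frequency; the adjustment raises the fork's frequency.
The beat rate rose, so the adjustment moved the fork further from 348.3 Hz — it was already above the reference.

352.7 Hz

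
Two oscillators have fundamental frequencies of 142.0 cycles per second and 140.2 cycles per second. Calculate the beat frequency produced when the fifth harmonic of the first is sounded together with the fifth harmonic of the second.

Fifth harmonic of the first: 5·142.0 = 710.0 Hz.
Fifth harmonic of the second: 5·140.2 = 701.0 Hz.
f_beat = |710.0 − 701.0| = 9.0 Hz.

9.0 Hz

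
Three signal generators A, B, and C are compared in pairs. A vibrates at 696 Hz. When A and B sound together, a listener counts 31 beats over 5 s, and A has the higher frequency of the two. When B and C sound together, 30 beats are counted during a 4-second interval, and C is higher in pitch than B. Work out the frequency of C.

A–B: Beat frequency = 31/5 = 6.2 Hz.
B is below A, so f_B = 696 − 6.2 = 689.8 Hz.
B–C: Beat frequency = 30/4 = 7.5 Hz.
C is above B, so f_C = 689.8 + 7.5 = 697.3 Hz.

697.3 Hz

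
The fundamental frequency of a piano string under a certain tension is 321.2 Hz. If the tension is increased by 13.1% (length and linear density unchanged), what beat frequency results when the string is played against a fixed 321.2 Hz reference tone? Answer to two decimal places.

20.39 Hz

For a string, f ∝ √T, so the new frequency is 321.2·√1.131 = 341.5913 Hz.
f_beat = |341.5913 − 321.2| = 20.39 Hz.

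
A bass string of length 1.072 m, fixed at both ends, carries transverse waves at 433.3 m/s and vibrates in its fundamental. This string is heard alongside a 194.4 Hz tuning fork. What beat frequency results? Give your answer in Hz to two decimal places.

For a string fixed at both ends, f_n = n·v/(2L) = 1·433.3/(2·1.072) = 202.0989 Hz.
f_beat = |202.0989 − 194.4| = 7.70 Hz.

7.70 Hz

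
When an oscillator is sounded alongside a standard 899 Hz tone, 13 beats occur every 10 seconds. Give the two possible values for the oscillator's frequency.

897.7 Hz or 900.3 Hz

Beat frequency = 13/10 = 1.3 Hz.
|f − 899| = 1.3, so f = 899 ± 1.3.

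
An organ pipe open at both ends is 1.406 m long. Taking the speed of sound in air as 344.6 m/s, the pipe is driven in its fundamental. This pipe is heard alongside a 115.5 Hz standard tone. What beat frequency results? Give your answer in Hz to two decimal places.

7.05 Hz

Open pipe: f_n = n·v/(2L) = 1·344.6/(2·1.406) = 122.5462 Hz.
f_beat = |122.5462 − 115.5| = 7.05 Hz.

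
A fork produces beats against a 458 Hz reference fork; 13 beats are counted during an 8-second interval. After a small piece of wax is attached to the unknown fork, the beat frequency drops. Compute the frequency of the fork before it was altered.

459.625 Hz

Beat frequency = 13/8 = 1.625 Hz.
|f − 458| = 1.625, so the fork was at either 456.375 Hz or 459.625 Hz.
Loading a fork with wax lowers its frequency; the adjustment lowers the fork's frequency.
The beat rate fell, so the adjustment moved the fork toward 458 Hz — it must have started above the reference.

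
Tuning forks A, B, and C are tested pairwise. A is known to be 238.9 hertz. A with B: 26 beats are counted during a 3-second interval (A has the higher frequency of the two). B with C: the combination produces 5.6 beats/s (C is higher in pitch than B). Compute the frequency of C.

A–B: Beat frequency = 26/3 = 8.6667 Hz.
B is below A, so f_B = 238.9 − 8.6667 = 230.2333 Hz.
C is above B, so f_C = 230.2333 + 5.6 = 235.8333 Hz.

235.8333 Hz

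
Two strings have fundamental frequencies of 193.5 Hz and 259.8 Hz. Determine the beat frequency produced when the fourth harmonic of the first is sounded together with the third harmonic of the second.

Fourth harmonic of the first: 4·193.5 = 774.0 Hz.
Third harmonic of the second: 3·259.8 = 779.4 Hz.
f_beat = |774.0 − 779.4| = 5.4 Hz.

5.4 Hz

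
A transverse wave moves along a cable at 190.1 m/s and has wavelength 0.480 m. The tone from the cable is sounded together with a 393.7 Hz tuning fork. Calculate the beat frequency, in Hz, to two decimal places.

Source frequency f = v/λ = 190.1/0.480 = 396.0417 Hz.
f_beat = |396.0417 − 393.7| = 2.34 Hz.

2.34 Hz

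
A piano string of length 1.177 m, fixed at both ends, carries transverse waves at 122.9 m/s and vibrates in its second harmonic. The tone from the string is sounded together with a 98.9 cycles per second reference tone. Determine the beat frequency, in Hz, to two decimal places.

5.52 Hz

For a string fixed at both ends, f_n = n·v/(2L) = 2·122.9/(2·1.177) = 104.4180 Hz.
f_beat = |104.4180 − 98.9| = 5.52 Hz.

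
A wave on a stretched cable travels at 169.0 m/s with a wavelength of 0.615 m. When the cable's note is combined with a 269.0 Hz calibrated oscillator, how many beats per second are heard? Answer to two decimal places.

5.80 Hz

Source frequency f = v/λ = 169.0/0.615 = 274.7967 Hz.
f_beat = |274.7967 − 269.0| = 5.80 Hz.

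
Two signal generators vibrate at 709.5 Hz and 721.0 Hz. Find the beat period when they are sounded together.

0.087 s

f_beat = |709.5 − 721.0| = 11.5 Hz.
Beat period T = 1 / f_beat = 1 / 11.5 s.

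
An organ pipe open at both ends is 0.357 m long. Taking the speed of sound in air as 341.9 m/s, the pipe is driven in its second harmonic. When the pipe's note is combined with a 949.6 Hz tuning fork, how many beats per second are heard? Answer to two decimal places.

8.10 Hz

Open pipe: f_n = n·v/(2L) = 2·341.9/(2·0.357) = 957.7031 Hz.
f_beat = |957.7031 − 949.6| = 8.10 Hz.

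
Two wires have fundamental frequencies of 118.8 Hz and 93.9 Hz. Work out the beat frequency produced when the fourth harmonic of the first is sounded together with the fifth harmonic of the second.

Fourth harmonic of the first: 4·118.8 = 475.2 Hz.
Fifth harmonic of the second: 5·93.9 = 469.5 Hz.
f_beat = |475.2 − 469.5| = 5.7 Hz.

5.7 Hz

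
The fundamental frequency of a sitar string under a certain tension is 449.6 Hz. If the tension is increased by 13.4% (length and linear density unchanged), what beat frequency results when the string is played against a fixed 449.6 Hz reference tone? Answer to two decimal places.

29.18 Hz

For a string, f ∝ √T, so the new frequency is 449.6·√1.134 = 478.7765 Hz.
f_beat = |478.7765 − 449.6| = 29.18 Hz.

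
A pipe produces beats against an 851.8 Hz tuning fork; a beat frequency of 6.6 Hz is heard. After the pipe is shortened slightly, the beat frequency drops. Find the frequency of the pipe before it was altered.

845.2 Hz

|f − 851.8| = 6.6, so the pipe was at either 845.2 Hz or 858.4 Hz.
A shorter pipe has a higher fundamental; the adjustment raises the pipe's frequency.
The beat rate fell, so the adjustment moved the pipe toward 851.8 Hz — it must have started below the reference.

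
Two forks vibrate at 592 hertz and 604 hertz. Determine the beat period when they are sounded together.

0.083 s

f_beat = |592 − 604| = 12 Hz.
Beat period T = 1 / f_beat = 1 / 12 s.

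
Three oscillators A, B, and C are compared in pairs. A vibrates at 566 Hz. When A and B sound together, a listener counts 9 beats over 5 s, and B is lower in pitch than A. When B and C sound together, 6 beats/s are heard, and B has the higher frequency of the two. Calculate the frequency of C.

A–B: Beat frequency = 9/5 = 1.8 Hz.
B is below A, so f_B = 566 − 1.8 = 564.2 Hz.
C is below B, so f_C = 564.2 − 6 = 558.2 Hz.

558.2 Hz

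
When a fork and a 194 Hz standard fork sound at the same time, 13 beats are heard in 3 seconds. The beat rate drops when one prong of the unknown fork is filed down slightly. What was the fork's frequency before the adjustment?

Beat frequency = 13/3 = 4.3333 Hz.
|f − 194| = 4.3333, so the fork was at either 189.6667 Hz or 198.3333 Hz.
Filing a prong removes mass and raises the fork's frequency; the adjustment raises the fork's frequency.
The beat rate fell, so the adjustment moved the fork toward 194 Hz — it must have started below the reference.

189.6667 Hz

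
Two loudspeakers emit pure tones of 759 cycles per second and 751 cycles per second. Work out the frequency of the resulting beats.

f_beat = |f₁ − f₂|.
|759 − 751| = 8 Hz.

8 Hz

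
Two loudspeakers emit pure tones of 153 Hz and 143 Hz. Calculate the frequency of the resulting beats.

The beat frequency equals the magnitude of the frequency difference.
|153 − 143| = 10 Hz.

10 Hz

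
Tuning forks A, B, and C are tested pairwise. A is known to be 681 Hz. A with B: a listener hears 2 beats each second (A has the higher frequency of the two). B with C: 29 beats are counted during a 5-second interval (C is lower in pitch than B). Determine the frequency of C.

673.2 Hz

B is below A, so f_B = 681 − 2 = 679 Hz.
B–C: Beat frequency = 29/5 = 5.8 Hz.
C is below B, so f_C = 679 − 5.8 = 673.2 Hz.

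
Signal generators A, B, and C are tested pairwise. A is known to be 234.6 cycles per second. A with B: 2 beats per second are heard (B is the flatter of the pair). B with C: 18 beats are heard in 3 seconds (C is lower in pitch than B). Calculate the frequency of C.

B is below A, so f_B = 234.6 − 2 = 232.6 Hz.
B–C: Beat frequency = 18/3 = 6 Hz.
C is below B, so f_C = 232.6 − 6 = 226.6 Hz.

226.6 Hz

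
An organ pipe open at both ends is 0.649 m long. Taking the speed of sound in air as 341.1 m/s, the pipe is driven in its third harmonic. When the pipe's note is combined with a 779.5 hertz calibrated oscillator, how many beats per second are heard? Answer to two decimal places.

8.87 Hz

Open pipe: f_n = n·v/(2L) = 3·341.1/(2·0.649) = 788.3667 Hz.
f_beat = |788.3667 − 779.5| = 8.87 Hz.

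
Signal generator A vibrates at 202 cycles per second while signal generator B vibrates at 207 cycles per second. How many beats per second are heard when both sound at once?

Beats arise from superposition of two nearby frequencies; the beat rate is |f₁ − f₂|.
|202 − 207| = 5 Hz.

5 Hz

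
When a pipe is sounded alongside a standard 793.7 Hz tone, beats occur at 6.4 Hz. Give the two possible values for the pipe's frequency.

|f − 793.7| = 6.4, so f = 793.7 ± 6.4.

787.3 Hz or 800.1 Hz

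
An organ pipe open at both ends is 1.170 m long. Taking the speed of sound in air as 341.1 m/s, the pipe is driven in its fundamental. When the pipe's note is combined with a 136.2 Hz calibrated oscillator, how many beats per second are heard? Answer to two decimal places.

Open pipe: f_n = n·v/(2L) = 1·341.1/(2·1.170) = 145.7692 Hz.
f_beat = |145.7692 − 136.2| = 9.57 Hz.

9.57 Hz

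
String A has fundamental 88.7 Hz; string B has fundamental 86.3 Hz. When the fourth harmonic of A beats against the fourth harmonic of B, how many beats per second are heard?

Fourth harmonic of the first: 4·88.7 = 354.8 Hz.
Fourth harmonic of the second: 4·86.3 = 345.2 Hz.
f_beat = |354.8 − 345.2| = 9.6 Hz.

9.6 Hz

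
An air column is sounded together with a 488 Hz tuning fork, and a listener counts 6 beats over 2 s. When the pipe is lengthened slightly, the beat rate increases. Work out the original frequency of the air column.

485 Hz

Beat frequency = 6/2 = 3 Hz.
|f − 488| = 3, so the air column was at either 485 Hz or 491 Hz.
A longer pipe has a lower fundamental; the adjustment lowers the air column's frequency.
The beat rate rose, so the adjustment moved the air column further from 488 Hz — it was already below the reference.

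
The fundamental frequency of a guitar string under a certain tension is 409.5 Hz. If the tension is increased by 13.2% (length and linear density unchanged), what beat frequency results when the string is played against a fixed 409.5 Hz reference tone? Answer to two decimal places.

26.19 Hz

For a string, f ∝ √T, so the new frequency is 409.5·√1.132 = 435.6895 Hz.
f_beat = |435.6895 − 409.5| = 26.19 Hz.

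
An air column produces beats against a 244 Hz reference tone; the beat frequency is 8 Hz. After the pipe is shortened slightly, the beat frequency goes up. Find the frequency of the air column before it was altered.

|f − 244| = 8, so the air column was at either 236 Hz or 252 Hz.
A shorter pipe has a higher fundamental; the adjustment raises the air column's frequency.
The beat rate rose, so the adjustment moved the air column further from 244 Hz — it was already above the reference.

252 Hz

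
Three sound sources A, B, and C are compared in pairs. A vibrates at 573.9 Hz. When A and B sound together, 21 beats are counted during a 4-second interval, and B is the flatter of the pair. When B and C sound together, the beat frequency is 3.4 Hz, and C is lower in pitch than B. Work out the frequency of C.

565.25 Hz

A–B: Beat frequency = 21/4 = 5.25 Hz.
B is below A, so f_B = 573.9 − 5.25 = 568.65 Hz.
C is below B, so f_C = 568.65 − 3.4 = 565.25 Hz.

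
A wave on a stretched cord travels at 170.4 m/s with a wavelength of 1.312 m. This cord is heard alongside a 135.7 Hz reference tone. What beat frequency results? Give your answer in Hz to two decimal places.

Source frequency f = v/λ = 170.4/1.312 = 129.8780 Hz.
f_beat = |129.8780 − 135.7| = 5.82 Hz.

5.82 Hz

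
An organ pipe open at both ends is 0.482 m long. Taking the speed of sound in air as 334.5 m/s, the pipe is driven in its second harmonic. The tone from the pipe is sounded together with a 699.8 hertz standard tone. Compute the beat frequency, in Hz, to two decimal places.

5.82 Hz

Open pipe: f_n = n·v/(2L) = 2·334.5/(2·0.482) = 693.9834 Hz.
f_beat = |693.9834 − 699.8| = 5.82 Hz.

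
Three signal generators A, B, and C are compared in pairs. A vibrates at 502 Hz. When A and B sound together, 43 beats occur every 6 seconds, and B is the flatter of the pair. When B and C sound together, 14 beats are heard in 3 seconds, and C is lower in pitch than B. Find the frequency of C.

490.1667 Hz

A–B: Beat frequency = 43/6 = 7.1667 Hz.
B is below A, so f_B = 502 − 7.1667 = 494.8333 Hz.
B–C: Beat frequency = 14/3 = 4.6667 Hz.
C is below B, so f_C = 494.8333 − 4.6667 = 490.1667 Hz.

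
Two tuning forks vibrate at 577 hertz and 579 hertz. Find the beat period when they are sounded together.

f_beat = |577 − 579| = 2 Hz.
Beat period T = 1 / f_beat = 1 / 2 s.

0.500 s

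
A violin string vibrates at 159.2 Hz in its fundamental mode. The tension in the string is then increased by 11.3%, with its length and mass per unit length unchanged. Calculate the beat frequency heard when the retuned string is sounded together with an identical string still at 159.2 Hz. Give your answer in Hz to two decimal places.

For a string, f ∝ √T, so the new frequency is 159.2·√1.113 = 167.9541 Hz.
f_beat = |167.9541 − 159.2| = 8.75 Hz.

8.75 Hz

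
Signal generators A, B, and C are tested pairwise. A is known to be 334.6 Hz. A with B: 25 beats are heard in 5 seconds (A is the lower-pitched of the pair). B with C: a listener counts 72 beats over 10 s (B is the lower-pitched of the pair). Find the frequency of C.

346.8 Hz

A–B: Beat frequency = 25/5 = 5 Hz.
B is above A, so f_B = 334.6 + 5 = 339.6 Hz.
B–C: Beat frequency = 72/10 = 7.2 Hz.
C is above B, so f_C = 339.6 + 7.2 = 346.8 Hz.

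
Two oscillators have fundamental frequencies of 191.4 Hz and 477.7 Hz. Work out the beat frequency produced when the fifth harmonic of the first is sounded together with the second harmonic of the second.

1.6 Hz

Fifth harmonic of the first: 5·191.4 = 957.0 Hz.
Second harmonic of the second: 2·477.7 = 955.4 Hz.
f_beat = |957.0 − 955.4| = 1.6 Hz.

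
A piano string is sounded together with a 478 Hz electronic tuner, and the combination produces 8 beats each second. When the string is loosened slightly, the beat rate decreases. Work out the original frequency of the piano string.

|f − 478| = 8, so the piano string was at either 470 Hz or 486 Hz.
Reducing tension lowers a string's frequency; the adjustment lowers the piano string's frequency.
The beat rate fell, so the adjustment moved the piano string toward 478 Hz — it must have started above the reference.

486 Hz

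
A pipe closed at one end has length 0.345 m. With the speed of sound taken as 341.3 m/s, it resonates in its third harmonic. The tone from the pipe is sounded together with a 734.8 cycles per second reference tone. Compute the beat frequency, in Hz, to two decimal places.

7.16 Hz

Closed pipe (odd harmonics): f_n = n·v/(4L) = 3·341.3/(4·0.345) = 741.9565 Hz.
f_beat = |741.9565 − 734.8| = 7.16 Hz.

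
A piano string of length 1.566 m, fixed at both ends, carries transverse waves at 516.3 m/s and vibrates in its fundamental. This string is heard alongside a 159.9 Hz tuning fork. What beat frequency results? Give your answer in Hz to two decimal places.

For a string fixed at both ends, f_n = n·v/(2L) = 1·516.3/(2·1.566) = 164.8467 Hz.
f_beat = |164.8467 − 159.9| = 4.95 Hz.

4.95 Hz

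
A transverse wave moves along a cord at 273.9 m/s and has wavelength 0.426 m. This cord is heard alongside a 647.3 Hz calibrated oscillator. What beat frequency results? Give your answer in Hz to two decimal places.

4.34 Hz

Source frequency f = v/λ = 273.9/0.426 = 642.9577 Hz.
f_beat = |642.9577 − 647.3| = 4.34 Hz.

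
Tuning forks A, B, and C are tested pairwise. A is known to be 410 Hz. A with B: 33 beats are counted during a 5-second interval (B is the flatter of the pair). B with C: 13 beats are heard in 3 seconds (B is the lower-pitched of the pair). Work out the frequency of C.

A–B: Beat frequency = 33/5 = 6.6 Hz.
B is below A, so f_B = 410 − 6.6 = 403.4 Hz.
B–C: Beat frequency = 13/3 = 4.3333 Hz.
C is above B, so f_C = 403.4 + 4.3333 = 407.7333 Hz.

407.7333 Hz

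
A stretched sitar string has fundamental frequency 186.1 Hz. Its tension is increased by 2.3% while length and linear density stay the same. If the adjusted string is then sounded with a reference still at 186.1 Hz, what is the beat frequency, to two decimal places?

For a string, f ∝ √T, so the new frequency is 186.1·√1.023 = 188.2280 Hz.
f_beat = |188.2280 − 186.1| = 2.13 Hz.

2.13 Hz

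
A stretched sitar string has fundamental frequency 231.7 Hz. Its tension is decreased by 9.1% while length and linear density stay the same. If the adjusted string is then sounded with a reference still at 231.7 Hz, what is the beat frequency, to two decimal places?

10.79 Hz

For a string, f ∝ √T, so the new frequency is 231.7·√0.909 = 220.9062 Hz.
f_beat = |220.9062 − 231.7| = 10.79 Hz.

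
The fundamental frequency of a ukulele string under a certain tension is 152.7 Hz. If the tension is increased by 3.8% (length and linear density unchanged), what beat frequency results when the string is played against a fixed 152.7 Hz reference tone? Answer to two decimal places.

2.87 Hz

For a string, f ∝ √T, so the new frequency is 152.7·√1.038 = 155.5742 Hz.
f_beat = |155.5742 − 152.7| = 2.87 Hz.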